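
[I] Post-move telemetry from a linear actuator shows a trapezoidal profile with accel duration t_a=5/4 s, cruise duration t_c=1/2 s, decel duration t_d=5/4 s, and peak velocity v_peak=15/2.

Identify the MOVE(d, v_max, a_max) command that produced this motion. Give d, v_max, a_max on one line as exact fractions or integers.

a_max = (15/2)/(5/4) = 6
d_a = ½·15/2·5/4 = 75/16; d_c = 15/2·1/2 = 15/4
d = 2·75/16 + 15/4 = 105/8
t_c = 1/2 > 0 → v_max = v_peak = 15/2

d=105/8 v_max=15/2 a_max=6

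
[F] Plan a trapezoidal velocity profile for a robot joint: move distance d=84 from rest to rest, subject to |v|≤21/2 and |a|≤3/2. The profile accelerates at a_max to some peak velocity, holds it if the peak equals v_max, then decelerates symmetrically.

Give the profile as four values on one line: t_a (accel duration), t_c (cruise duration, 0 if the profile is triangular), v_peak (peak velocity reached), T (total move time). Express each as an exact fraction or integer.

t_a=7 t_c=1 v_peak=21/2 T=15

v_max²/a_max = (21/2)²/(3/2) = 147/2
84 ≥ 147/2 → trapezoidal
t_a = (21/2)/(3/2) = 7; v_peak = 21/2
d_cruise = 84 − 147/2 = 21/2; t_c = (21/2)/(21/2) = 1
T = 2·7 + 1 = 15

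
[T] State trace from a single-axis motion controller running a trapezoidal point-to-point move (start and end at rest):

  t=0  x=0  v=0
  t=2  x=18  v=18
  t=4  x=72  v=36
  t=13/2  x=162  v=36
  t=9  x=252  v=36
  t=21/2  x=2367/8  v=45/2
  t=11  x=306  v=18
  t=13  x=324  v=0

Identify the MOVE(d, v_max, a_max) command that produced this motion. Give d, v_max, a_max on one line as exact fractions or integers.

final state: t=13, x=324, v=0 → d = 324
a_max = (18−0)/(2−0) = 9
max v = 36 over t∈[4,9] → v_max = 36
check: 36·(4+5) = 324 ✓

d=324 v_max=36 a_max=9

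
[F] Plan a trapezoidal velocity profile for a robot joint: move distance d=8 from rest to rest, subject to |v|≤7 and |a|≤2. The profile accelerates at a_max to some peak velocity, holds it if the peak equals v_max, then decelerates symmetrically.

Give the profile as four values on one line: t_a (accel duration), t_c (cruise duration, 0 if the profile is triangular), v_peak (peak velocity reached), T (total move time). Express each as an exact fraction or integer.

t_a=2 t_c=0 v_peak=4 T=4

v_max²/a_max = 7²/2 = 49/2
8 < 49/2 ⇒ no cruise
v_peak = √(8·2) = √16 = 4
t_a = 4/2 = 2; t_c = 0
T = 2·2 = 4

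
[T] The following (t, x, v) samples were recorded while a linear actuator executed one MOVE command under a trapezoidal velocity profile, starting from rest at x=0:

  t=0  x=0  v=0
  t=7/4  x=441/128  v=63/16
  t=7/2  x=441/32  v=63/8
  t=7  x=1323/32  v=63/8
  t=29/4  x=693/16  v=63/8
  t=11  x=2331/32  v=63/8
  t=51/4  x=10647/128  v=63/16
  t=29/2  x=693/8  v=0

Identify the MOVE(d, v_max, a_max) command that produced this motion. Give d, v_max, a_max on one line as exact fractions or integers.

final state: t=29/2, x=693/8, v=0 → d = 693/8
a_max = (63/16−0)/(7/4−0) = 9/4
max v = 63/8 over t∈[7/2,11] → v_max = 63/8
check: 63/8·(7/2+15/2) = 693/8 ✓

d=693/8 v_max=63/8 a_max=9/4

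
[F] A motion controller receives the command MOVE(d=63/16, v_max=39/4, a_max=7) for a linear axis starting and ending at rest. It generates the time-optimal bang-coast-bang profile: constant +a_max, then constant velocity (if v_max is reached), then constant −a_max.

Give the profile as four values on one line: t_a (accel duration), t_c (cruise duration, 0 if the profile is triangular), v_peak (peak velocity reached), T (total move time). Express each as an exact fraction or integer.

v_max²/a_max = (39/4)²/7 = 1521/112
63/16 < 1521/112 → triangular
v_peak = √(63/16·7) = √(441/16) = 21/4
t_a = (21/4)/7 = 3/4; t_c = 0
T = 2·3/4 = 3/2

t_a=3/4 t_c=0 v_peak=21/4 T=3/2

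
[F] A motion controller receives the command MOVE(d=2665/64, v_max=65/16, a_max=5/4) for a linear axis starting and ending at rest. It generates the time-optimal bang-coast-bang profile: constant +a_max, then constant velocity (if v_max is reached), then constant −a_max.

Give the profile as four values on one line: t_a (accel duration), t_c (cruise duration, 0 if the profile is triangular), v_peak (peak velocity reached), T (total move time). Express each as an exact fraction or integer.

t_a=13/4 t_c=7 v_peak=65/16 T=27/2

vₘ²/aₘ = (65/16)²/(5/4) = 845/64
2665/64 ≥ 845/64 ⇒ cruise phase
t_a = (65/16)/(5/4) = 13/4; v_peak = 65/16
d_cruise = 2665/64 − 845/64 = 455/16; t_c = (455/16)/(65/16) = 7
T = 2·13/4 + 7 = 27/2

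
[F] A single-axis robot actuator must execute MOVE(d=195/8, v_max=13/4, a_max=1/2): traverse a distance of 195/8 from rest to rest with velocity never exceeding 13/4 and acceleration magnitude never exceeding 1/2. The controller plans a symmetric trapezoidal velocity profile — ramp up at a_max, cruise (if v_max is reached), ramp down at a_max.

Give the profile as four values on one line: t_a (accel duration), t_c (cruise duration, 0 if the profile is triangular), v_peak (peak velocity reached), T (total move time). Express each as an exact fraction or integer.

(v_max)²/a_max = (13/4)²/(1/2) = 169/8
195/8 ≥ 169/8 ⇒ cruise phase
t_a = (13/4)/(1/2) = 13/2; v_peak = 13/4
d_cruise = 195/8 − 169/8 = 13/4; t_c = (13/4)/(13/4) = 1
T = 2·13/2 + 1 = 14

t_a=13/2 t_c=1 v_peak=13/4 T=14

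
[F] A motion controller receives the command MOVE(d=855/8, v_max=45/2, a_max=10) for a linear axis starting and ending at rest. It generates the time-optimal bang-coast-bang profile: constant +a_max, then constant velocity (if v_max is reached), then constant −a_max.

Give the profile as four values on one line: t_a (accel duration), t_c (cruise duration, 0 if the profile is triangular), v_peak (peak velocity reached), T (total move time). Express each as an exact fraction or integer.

vₘ²/aₘ = (45/2)²/10 = 405/8
855/8 ≥ 405/8 so v_max reached
t_a = (45/2)/10 = 9/4; v_peak = 45/2
d_cruise = 855/8 − 405/8 = 225/4; t_c = (225/4)/(45/2) = 5/2
T = 2·9/4 + 5/2 = 7

t_a=9/4 t_c=5/2 v_peak=45/2 T=7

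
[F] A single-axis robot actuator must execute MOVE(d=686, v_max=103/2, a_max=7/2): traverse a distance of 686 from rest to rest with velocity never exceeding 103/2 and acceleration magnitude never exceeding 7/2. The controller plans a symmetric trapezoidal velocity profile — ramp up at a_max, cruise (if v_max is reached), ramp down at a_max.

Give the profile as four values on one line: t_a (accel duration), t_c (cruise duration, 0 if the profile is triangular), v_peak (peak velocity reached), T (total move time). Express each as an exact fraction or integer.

t_a=14 t_c=0 v_peak=49 T=28

(v_max)²/a_max = (103/2)²/(7/2) = 10609/14
686 < 10609/14 → triangular
v_peak = √(686·7/2) = √2401 = 49
t_a = 49/(7/2) = 14; t_c = 0
T = 2·14 = 28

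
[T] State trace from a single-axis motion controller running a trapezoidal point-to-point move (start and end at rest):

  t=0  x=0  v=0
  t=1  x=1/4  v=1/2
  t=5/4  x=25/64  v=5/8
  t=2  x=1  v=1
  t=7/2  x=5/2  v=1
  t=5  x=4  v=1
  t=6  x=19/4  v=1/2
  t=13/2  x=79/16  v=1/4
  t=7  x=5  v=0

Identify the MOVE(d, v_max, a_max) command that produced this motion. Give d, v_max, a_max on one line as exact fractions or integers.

final state: t=7, x=5, v=0 → d = 5
a_max = (1/2−0)/(1−0) = 1/2
max v = 1 over t∈[2,5] → v_max = 1
check: 1·(2+3) = 5 ✓

d=5 v_max=1 a_max=1/2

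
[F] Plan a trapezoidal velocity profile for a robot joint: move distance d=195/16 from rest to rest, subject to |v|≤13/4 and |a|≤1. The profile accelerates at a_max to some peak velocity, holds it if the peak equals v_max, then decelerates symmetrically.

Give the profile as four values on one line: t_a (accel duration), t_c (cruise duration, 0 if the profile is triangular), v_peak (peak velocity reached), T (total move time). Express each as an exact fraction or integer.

(v_max)²/a_max = (13/4)²/1 = 169/16
195/16 ≥ 169/16 ⇒ cruise phase
t_a = (13/4)/1 = 13/4; v_peak = 13/4
d_cruise = 195/16 − 169/16 = 13/8; t_c = (13/8)/(13/4) = 1/2
T = 2·13/4 + 1/2 = 7

t_a=13/4 t_c=1/2 v_peak=13/4 T=7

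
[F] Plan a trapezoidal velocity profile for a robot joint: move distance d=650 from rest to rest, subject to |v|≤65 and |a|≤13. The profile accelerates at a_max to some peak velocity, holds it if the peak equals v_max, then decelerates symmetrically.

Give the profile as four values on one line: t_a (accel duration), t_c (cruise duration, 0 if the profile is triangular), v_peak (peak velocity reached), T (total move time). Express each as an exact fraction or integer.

v_max²/a_max = 65²/13 = 325
650 ≥ 325 so v_max reached
t_a = 65/13 = 5; v_peak = 65
d_cruise = 650 − 325 = 325; t_c = 325/65 = 5
T = 2·5 + 5 = 15

t_a=5 t_c=5 v_peak=65 T=15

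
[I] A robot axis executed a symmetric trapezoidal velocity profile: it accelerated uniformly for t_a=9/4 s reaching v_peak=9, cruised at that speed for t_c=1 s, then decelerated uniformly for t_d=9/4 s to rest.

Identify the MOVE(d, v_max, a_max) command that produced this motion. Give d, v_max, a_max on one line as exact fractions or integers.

d=117/4 v_max=9 a_max=4

a_max = 9/(9/4) = 4
d_a = ½·9·9/4 = 81/8; d_c = 9·1 = 9
d = 2·81/8 + 9 = 117/4
t_c = 1 > 0 so v_max = 9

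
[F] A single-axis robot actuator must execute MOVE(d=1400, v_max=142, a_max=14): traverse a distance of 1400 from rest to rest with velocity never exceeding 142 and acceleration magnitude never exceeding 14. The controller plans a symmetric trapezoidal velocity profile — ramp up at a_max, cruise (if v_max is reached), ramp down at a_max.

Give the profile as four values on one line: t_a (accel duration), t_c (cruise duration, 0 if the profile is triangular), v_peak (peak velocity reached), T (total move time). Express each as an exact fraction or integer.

v_max²/a_max = 142²/14 = 10082/7
1400 < 10082/7 ⇒ no cruise
v_peak = √(1400·14) = √19600 = 140
t_a = 140/14 = 10; t_c = 0
T = 2·10 = 20

t_a=10 t_c=0 v_peak=140 T=20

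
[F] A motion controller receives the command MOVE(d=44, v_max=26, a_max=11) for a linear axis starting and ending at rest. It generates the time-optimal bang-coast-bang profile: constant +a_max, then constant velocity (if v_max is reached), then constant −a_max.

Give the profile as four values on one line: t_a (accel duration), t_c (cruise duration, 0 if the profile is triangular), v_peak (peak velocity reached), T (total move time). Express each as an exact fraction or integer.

t_a=2 t_c=0 v_peak=22 T=4

vₘ²/aₘ = 26²/11 = 676/11
44 < 676/11 ⇒ no cruise
v_peak = √(44·11) = √484 = 22
t_a = 22/11 = 2; t_c = 0
T = 2·2 = 4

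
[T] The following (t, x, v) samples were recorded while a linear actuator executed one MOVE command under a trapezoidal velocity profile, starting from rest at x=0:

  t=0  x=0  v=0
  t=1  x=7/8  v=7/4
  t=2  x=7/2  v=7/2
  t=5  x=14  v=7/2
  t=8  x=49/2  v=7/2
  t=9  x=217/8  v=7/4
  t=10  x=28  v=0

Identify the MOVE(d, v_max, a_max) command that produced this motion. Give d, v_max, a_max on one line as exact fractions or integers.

d=28 v_max=7/2 a_max=7/4

final state: t=10, x=28, v=0 → d = 28
a_max = (7/4−0)/(1−0) = 7/4
max v = 7/2 over t∈[2,8] → v_max = 7/2
check: 7/2·(2+6) = 28 ✓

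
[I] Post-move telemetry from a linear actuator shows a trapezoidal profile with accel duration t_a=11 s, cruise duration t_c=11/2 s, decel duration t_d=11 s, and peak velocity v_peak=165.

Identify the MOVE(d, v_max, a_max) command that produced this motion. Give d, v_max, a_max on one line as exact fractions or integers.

d=5445/2 v_max=165 a_max=15

a_max = 165/11 = 15
d_a = ½·165·11 = 1815/2; d_c = 165·11/2 = 1815/2
d = 2·1815/2 + 1815/2 = 5445/2
t_c = 11/2 > 0 → v_max = v_peak = 165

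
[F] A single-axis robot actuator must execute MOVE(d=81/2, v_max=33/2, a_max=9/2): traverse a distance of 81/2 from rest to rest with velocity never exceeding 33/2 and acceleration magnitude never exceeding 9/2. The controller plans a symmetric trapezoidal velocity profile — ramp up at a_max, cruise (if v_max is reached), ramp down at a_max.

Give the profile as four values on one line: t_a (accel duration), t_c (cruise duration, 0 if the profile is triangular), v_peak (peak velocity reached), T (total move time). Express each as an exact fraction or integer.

t_a=3 t_c=0 v_peak=27/2 T=6

v_max²/a_max = (33/2)²/(9/2) = 121/2
81/2 < 121/2 → triangular
v_peak = √(81/2·9/2) = √(729/4) = 27/2
t_a = (27/2)/(9/2) = 3; t_c = 0
T = 2·3 = 6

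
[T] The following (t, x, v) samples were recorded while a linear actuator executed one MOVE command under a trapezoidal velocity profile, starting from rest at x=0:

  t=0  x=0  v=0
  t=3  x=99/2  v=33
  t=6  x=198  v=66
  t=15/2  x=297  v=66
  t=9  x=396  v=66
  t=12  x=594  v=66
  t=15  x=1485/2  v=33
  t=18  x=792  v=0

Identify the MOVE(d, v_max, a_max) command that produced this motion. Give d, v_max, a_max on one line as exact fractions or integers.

d=792 v_max=66 a_max=11

final state: t=18, x=792, v=0 → d = 792
a_max = (33−0)/(3−0) = 11
max v = 66 over t∈[6,12] → v_max = 66
check: 66·(6+6) = 792 ✓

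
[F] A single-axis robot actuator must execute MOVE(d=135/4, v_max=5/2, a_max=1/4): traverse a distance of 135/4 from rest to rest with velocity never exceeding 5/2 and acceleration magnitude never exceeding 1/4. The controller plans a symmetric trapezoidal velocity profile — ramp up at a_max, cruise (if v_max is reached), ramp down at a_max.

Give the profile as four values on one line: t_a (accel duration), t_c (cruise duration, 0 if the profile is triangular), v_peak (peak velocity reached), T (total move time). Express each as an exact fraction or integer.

v_max²/a_max = (5/2)²/(1/4) = 25
135/4 ≥ 25 so v_max reached
t_a = (5/2)/(1/4) = 10; v_peak = 5/2
d_cruise = 135/4 − 25 = 35/4; t_c = (35/4)/(5/2) = 7/2
T = 2·10 + 7/2 = 47/2

t_a=10 t_c=7/2 v_peak=5/2 T=47/2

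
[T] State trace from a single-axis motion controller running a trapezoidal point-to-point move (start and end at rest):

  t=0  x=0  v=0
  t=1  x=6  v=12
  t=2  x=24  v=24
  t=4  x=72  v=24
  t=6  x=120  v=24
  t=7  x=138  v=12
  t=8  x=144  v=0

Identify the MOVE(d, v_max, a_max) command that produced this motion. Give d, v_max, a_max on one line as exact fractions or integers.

d=144 v_max=24 a_max=12

final state: t=8, x=144, v=0 → d = 144
a_max = (12−0)/(1−0) = 12
max v = 24 over t∈[2,6] → v_max = 24
check: 24·(2+4) = 144 ✓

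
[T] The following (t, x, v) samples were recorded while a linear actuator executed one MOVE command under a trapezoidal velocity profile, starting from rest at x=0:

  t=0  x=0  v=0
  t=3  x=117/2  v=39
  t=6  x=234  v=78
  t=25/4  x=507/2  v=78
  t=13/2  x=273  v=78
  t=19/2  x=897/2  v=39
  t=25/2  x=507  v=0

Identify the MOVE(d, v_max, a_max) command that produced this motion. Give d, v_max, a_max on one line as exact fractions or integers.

final state: t=25/2, x=507, v=0 → d = 507
a_max = (39−0)/(3−0) = 13
max v = 78 over t∈[6,13/2] → v_max = 78
check: 78·(6+1/2) = 507 ✓

d=507 v_max=78 a_max=13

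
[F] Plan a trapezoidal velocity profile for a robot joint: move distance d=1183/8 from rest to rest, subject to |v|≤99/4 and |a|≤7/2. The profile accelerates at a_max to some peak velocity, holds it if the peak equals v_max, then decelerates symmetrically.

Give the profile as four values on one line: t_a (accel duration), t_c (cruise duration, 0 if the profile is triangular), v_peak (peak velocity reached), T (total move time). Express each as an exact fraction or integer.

(v_max)²/a_max = (99/4)²/(7/2) = 9801/56
1183/8 < 9801/56 ⇒ no cruise
v_peak = √(1183/8·7/2) = √(8281/16) = 91/4
t_a = (91/4)/(7/2) = 13/2; t_c = 0
T = 2·13/2 = 13

t_a=13/2 t_c=0 v_peak=91/4 T=13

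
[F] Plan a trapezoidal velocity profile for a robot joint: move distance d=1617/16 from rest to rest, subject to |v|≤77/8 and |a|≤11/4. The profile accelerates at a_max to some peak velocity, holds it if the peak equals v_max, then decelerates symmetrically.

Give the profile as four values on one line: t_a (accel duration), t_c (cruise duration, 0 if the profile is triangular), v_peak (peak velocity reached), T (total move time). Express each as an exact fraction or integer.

t_a=7/2 t_c=7 v_peak=77/8 T=14

(v_max)²/a_max = (77/8)²/(11/4) = 539/16
1617/16 ≥ 539/16 so v_max reached
t_a = (77/8)/(11/4) = 7/2; v_peak = 77/8
d_cruise = 1617/16 − 539/16 = 539/8; t_c = (539/8)/(77/8) = 7
T = 2·7/2 + 7 = 14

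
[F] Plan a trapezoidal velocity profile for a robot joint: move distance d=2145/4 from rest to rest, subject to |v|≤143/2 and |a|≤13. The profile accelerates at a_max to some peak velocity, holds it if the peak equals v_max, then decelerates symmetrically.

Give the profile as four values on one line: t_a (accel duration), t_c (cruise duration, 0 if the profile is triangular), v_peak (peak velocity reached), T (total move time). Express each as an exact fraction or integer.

t_a=11/2 t_c=2 v_peak=143/2 T=13

vₘ²/aₘ = (143/2)²/13 = 1573/4
2145/4 ≥ 1573/4 so v_max reached
t_a = (143/2)/13 = 11/2; v_peak = 143/2
d_cruise = 2145/4 − 1573/4 = 143; t_c = 143/(143/2) = 2
T = 2·11/2 + 2 = 13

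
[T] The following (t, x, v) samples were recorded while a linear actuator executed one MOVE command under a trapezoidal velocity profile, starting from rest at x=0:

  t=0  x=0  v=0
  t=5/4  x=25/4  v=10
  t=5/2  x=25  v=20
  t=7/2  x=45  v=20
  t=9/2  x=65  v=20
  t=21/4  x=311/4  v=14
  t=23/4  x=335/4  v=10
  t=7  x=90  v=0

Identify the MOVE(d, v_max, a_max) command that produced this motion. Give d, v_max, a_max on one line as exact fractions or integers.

d=90 v_max=20 a_max=8

final state: t=7, x=90, v=0 → d = 90
a_max = (10−0)/(5/4−0) = 8
max v = 20 over t∈[5/2,9/2] → v_max = 20
check: 20·(5/2+2) = 90 ✓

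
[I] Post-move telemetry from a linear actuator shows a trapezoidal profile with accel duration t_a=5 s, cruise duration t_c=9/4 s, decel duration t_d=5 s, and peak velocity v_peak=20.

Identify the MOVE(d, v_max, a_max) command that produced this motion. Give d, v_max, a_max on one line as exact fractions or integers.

a_max = 20/5 = 4
d_a = ½·20·5 = 50; d_c = 20·9/4 = 45
d = 2·50 + 45 = 145
t_c = 9/4 > 0 ⇒ limit active, v_max = 20

d=145 v_max=20 a_max=4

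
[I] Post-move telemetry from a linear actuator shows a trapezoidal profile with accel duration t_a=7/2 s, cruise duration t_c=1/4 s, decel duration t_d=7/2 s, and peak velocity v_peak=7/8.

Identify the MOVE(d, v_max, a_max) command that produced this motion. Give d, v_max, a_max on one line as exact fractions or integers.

a_max = (7/8)/(7/2) = 1/4
d_a = ½·7/8·7/2 = 49/32; d_c = 7/8·1/4 = 7/32
d = 2·49/32 + 7/32 = 105/32
t_c = 1/4 > 0 → v_max = v_peak = 7/8

d=105/32 v_max=7/8 a_max=1/4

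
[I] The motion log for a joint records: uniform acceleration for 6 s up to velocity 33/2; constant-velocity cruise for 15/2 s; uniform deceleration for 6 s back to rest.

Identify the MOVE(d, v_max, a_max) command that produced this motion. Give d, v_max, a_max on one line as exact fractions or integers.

d=891/4 v_max=33/2 a_max=11/4

a_max = (33/2)/6 = 11/4
d_a = ½·33/2·6 = 99/2; d_c = 33/2·15/2 = 495/4
d = 2·99/2 + 495/4 = 891/4
t_c = 15/2 > 0 ⇒ limit active, v_max = 33/2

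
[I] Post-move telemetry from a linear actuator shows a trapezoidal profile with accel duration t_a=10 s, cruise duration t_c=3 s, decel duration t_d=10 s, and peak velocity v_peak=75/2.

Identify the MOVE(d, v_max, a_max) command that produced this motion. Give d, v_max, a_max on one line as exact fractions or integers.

d=975/2 v_max=75/2 a_max=15/4

a_max = (75/2)/10 = 15/4
d_a = ½·75/2·10 = 375/2; d_c = 75/2·3 = 225/2
d = 2·375/2 + 225/2 = 975/2
t_c = 3 > 0 → v_max = v_peak = 75/2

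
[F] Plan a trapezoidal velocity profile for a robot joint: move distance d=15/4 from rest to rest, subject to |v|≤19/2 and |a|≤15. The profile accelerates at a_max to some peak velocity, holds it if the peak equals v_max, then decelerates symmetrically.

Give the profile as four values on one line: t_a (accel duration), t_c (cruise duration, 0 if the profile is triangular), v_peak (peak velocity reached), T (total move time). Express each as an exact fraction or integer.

t_a=1/2 t_c=0 v_peak=15/2 T=1

vₘ²/aₘ = (19/2)²/15 = 361/60
15/4 < 361/60 → triangular
v_peak = √(15/4·15) = √(225/4) = 15/2
t_a = (15/2)/15 = 1/2; t_c = 0
T = 2·1/2 = 1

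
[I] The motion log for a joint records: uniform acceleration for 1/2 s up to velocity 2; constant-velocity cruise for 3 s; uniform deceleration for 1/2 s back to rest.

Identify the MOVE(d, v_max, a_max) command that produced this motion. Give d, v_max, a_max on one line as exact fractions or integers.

a_max = 2/(1/2) = 4
d_a = ½·2·1/2 = 1/2; d_c = 2·3 = 6
d = 2·1/2 + 6 = 7
t_c = 3 > 0 ⇒ limit active, v_max = 2

d=7 v_max=2 a_max=4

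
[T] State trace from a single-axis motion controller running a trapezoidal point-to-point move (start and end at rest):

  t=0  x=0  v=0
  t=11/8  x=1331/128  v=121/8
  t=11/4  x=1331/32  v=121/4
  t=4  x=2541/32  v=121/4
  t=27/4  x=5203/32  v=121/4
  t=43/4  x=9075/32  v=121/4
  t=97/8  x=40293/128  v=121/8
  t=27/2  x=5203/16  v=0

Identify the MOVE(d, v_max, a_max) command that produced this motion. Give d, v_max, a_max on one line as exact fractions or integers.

final state: t=27/2, x=5203/16, v=0 → d = 5203/16
a_max = (121/8−0)/(11/8−0) = 11
max v = 121/4 over t∈[11/4,43/4] → v_max = 121/4
check: 121/4·(11/4+8) = 5203/16 ✓

d=5203/16 v_max=121/4 a_max=11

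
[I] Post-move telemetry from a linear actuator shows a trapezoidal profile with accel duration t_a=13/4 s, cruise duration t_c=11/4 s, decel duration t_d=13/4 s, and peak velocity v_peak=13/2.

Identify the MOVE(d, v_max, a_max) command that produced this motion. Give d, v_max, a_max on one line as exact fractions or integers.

d=39 v_max=13/2 a_max=2

a_max = (13/2)/(13/4) = 2
d_a = ½·13/2·13/4 = 169/16; d_c = 13/2·11/4 = 143/8
d = 2·169/16 + 143/8 = 39
t_c = 11/4 > 0 ⇒ limit active, v_max = 13/2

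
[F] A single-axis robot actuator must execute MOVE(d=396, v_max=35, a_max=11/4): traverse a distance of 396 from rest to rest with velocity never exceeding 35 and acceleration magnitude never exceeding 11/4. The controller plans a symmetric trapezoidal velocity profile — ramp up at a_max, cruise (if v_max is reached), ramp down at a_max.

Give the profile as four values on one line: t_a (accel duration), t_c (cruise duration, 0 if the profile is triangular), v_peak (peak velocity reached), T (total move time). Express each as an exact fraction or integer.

t_a=12 t_c=0 v_peak=33 T=24

(v_max)²/a_max = 35²/(11/4) = 4900/11
396 < 4900/11 so t_c = 0
v_peak = √(396·11/4) = √1089 = 33
t_a = 33/(11/4) = 12; t_c = 0
T = 2·12 = 24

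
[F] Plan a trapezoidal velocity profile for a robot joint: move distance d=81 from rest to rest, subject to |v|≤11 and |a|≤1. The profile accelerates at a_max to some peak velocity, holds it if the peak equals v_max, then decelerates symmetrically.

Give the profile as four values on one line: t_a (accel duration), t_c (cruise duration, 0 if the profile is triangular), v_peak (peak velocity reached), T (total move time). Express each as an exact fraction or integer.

t_a=9 t_c=0 v_peak=9 T=18

(v_max)²/a_max = 11²/1 = 121
81 < 121 → triangular
v_peak = √(81·1) = √81 = 9
t_a = 9/1 = 9; t_c = 0
T = 2·9 = 18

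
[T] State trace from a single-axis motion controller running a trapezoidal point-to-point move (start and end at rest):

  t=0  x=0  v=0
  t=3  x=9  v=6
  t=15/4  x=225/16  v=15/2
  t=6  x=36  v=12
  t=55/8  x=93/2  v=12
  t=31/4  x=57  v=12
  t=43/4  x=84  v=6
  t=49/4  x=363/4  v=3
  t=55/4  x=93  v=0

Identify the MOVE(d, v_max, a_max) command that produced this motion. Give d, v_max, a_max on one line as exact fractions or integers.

final state: t=55/4, x=93, v=0 → d = 93
a_max = (6−0)/(3−0) = 2
max v = 12 over t∈[6,31/4] → v_max = 12
check: 12·(6+7/4) = 93 ✓

d=93 v_max=12 a_max=2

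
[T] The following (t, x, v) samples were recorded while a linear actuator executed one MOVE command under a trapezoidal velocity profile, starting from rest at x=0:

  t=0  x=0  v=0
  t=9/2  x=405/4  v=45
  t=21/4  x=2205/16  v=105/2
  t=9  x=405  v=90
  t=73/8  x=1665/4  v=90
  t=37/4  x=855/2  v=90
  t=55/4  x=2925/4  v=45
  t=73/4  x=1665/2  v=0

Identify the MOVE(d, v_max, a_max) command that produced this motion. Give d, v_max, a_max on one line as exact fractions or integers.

d=1665/2 v_max=90 a_max=10

final state: t=73/4, x=1665/2, v=0 → d = 1665/2
a_max = (45−0)/(9/2−0) = 10
max v = 90 over t∈[9,37/4] → v_max = 90
check: 90·(9+1/4) = 1665/2 ✓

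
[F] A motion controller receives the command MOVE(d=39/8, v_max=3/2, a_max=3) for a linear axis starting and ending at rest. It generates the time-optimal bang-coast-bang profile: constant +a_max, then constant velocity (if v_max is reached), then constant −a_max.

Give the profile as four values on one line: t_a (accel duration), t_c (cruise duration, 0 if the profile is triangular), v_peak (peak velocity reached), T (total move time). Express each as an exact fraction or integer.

(v_max)²/a_max = (3/2)²/3 = 3/4
39/8 ≥ 3/4 so v_max reached
t_a = (3/2)/3 = 1/2; v_peak = 3/2
d_cruise = 39/8 − 3/4 = 33/8; t_c = (33/8)/(3/2) = 11/4
T = 2·1/2 + 11/4 = 15/4

t_a=1/2 t_c=11/4 v_peak=3/2 T=15/4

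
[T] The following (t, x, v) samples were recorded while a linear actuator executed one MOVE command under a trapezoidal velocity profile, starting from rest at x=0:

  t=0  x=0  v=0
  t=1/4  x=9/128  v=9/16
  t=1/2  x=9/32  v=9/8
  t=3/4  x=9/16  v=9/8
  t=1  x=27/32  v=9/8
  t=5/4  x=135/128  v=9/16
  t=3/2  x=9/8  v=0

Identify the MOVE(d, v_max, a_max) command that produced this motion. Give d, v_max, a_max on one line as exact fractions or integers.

final state: t=3/2, x=9/8, v=0 → d = 9/8
a_max = (9/16−0)/(1/4−0) = 9/4
max v = 9/8 over t∈[1/2,1] → v_max = 9/8
check: 9/8·(1/2+1/2) = 9/8 ✓

d=9/8 v_max=9/8 a_max=9/4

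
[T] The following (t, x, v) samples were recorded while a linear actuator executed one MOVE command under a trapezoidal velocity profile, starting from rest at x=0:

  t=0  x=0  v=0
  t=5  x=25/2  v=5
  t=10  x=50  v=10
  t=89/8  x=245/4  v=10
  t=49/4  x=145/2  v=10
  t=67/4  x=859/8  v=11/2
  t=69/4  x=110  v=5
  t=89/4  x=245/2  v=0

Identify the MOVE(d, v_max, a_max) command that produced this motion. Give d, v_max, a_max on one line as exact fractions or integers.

final state: t=89/4, x=245/2, v=0 → d = 245/2
a_max = (5−0)/(5−0) = 1
max v = 10 over t∈[10,49/4] → v_max = 10
check: 10·(10+9/4) = 245/2 ✓

d=245/2 v_max=10 a_max=1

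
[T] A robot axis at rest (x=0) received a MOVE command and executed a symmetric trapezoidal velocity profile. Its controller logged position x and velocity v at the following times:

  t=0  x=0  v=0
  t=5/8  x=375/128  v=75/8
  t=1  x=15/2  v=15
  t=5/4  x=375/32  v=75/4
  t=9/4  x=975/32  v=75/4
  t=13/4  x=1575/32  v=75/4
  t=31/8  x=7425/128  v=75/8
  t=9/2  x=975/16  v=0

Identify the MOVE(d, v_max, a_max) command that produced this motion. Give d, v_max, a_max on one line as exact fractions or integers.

d=975/16 v_max=75/4 a_max=15

final state: t=9/2, x=975/16, v=0 → d = 975/16
a_max = (75/8−0)/(5/8−0) = 15
max v = 75/4 over t∈[5/4,13/4] → v_max = 75/4
check: 75/4·(5/4+2) = 975/16 ✓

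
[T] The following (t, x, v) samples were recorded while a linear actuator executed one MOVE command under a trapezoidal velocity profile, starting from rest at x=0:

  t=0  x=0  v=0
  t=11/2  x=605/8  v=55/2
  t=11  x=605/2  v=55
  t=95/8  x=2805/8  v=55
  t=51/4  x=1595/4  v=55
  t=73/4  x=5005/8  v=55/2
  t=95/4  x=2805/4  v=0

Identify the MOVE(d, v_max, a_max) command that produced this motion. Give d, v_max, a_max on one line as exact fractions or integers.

final state: t=95/4, x=2805/4, v=0 → d = 2805/4
a_max = (55/2−0)/(11/2−0) = 5
max v = 55 over t∈[11,51/4] → v_max = 55
check: 55·(11+7/4) = 2805/4 ✓

d=2805/4 v_max=55 a_max=5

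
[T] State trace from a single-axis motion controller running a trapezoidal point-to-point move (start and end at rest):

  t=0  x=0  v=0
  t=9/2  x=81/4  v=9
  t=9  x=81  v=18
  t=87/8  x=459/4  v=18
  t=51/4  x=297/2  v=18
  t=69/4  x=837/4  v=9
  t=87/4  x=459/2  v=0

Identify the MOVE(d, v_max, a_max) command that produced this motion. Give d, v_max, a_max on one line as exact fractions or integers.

d=459/2 v_max=18 a_max=2

final state: t=87/4, x=459/2, v=0 → d = 459/2
a_max = (9−0)/(9/2−0) = 2
max v = 18 over t∈[9,51/4] → v_max = 18
check: 18·(9+15/4) = 459/2 ✓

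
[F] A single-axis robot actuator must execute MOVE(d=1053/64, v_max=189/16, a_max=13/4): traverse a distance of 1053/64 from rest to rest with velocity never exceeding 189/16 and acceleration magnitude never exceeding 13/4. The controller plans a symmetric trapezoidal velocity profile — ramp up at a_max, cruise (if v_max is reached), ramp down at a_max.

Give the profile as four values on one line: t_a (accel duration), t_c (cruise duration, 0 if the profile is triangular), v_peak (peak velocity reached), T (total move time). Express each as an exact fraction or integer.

v_max²/a_max = (189/16)²/(13/4) = 35721/832
1053/64 < 35721/832 → triangular
v_peak = √(1053/64·13/4) = √(13689/256) = 117/16
t_a = (117/16)/(13/4) = 9/4; t_c = 0
T = 2·9/4 = 9/2

t_a=9/4 t_c=0 v_peak=117/16 T=9/2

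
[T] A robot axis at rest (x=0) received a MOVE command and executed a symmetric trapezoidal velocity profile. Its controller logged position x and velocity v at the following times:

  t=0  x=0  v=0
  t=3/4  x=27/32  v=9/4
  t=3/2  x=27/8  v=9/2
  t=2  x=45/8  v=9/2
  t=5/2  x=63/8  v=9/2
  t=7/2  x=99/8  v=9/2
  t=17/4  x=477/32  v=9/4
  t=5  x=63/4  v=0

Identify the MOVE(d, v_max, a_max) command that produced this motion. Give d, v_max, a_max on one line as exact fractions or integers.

d=63/4 v_max=9/2 a_max=3

final state: t=5, x=63/4, v=0 → d = 63/4
a_max = (9/4−0)/(3/4−0) = 3
max v = 9/2 over t∈[3/2,7/2] → v_max = 9/2
check: 9/2·(3/2+2) = 63/4 ✓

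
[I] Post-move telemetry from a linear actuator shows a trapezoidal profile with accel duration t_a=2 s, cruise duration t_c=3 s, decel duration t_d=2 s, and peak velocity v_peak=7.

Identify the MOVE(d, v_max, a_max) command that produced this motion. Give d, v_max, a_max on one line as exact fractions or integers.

a_max = 7/2
d_a = ½·7·2 = 7; d_c = 7·3 = 21
d = 2·7 + 21 = 35
t_c = 3 > 0 so v_max = 7

d=35 v_max=7 a_max=7/2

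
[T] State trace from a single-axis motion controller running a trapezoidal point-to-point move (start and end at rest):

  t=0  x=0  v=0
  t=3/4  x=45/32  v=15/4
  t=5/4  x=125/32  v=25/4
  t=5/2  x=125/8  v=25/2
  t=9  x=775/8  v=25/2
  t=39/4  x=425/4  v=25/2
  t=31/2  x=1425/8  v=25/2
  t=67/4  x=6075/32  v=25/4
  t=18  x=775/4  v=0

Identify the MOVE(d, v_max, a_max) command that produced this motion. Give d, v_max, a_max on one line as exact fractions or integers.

final state: t=18, x=775/4, v=0 → d = 775/4
a_max = (15/4−0)/(3/4−0) = 5
max v = 25/2 over t∈[5/2,31/2] → v_max = 25/2
check: 25/2·(5/2+13) = 775/4 ✓

d=775/4 v_max=25/2 a_max=5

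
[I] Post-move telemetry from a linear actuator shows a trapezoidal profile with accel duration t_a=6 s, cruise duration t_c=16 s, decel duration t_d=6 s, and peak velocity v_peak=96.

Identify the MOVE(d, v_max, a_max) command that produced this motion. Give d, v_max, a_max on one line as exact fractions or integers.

a_max = 96/6 = 16
d_a = ½·96·6 = 288; d_c = 96·16 = 1536
d = 2·288 + 1536 = 2112
t_c = 16 > 0 so v_max = 96

d=2112 v_max=96 a_max=16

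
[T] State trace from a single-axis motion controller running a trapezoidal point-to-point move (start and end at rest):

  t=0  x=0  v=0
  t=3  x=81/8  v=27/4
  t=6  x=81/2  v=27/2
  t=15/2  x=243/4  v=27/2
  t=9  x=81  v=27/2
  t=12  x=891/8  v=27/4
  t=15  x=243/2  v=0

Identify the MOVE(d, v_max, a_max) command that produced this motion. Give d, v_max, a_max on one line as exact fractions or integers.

final state: t=15, x=243/2, v=0 → d = 243/2
a_max = (27/4−0)/(3−0) = 9/4
max v = 27/2 over t∈[6,9] → v_max = 27/2
check: 27/2·(6+3) = 243/2 ✓

d=243/2 v_max=27/2 a_max=9/4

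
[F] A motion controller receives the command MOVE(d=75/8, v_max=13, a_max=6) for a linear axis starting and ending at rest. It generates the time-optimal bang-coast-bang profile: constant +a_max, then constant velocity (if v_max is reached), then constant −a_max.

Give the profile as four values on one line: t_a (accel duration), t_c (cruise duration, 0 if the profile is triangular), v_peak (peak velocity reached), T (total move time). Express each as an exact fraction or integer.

t_a=5/4 t_c=0 v_peak=15/2 T=5/2

v_max²/a_max = 13²/6 = 169/6
75/8 < 169/6 so t_c = 0
v_peak = √(75/8·6) = √(225/4) = 15/2
t_a = (15/2)/6 = 5/4; t_c = 0
T = 2·5/4 = 5/2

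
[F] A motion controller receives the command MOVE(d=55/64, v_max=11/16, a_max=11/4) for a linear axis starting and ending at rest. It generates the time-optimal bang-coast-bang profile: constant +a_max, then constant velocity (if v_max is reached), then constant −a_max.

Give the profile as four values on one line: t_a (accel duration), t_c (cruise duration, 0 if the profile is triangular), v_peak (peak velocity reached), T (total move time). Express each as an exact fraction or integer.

(v_max)²/a_max = (11/16)²/(11/4) = 11/64
55/64 ≥ 11/64 ⇒ cruise phase
t_a = (11/16)/(11/4) = 1/4; v_peak = 11/16
d_cruise = 55/64 − 11/64 = 11/16; t_c = (11/16)/(11/16) = 1
T = 2·1/4 + 1 = 3/2

t_a=1/4 t_c=1 v_peak=11/16 T=3/2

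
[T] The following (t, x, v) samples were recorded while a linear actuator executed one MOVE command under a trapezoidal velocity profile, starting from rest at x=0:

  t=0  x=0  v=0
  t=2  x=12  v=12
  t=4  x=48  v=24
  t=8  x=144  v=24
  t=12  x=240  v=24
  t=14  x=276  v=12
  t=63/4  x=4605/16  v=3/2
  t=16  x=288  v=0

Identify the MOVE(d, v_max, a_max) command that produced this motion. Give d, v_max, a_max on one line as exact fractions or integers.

final state: t=16, x=288, v=0 → d = 288
a_max = (12−0)/(2−0) = 6
max v = 24 over t∈[4,12] → v_max = 24
check: 24·(4+8) = 288 ✓

d=288 v_max=24 a_max=6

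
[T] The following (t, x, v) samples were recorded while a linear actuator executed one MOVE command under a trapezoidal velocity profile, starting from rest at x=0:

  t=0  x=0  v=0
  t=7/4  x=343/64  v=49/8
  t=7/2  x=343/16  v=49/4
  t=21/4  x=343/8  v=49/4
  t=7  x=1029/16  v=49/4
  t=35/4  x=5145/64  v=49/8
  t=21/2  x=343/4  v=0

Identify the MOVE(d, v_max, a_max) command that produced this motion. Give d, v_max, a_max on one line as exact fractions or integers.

d=343/4 v_max=49/4 a_max=7/2

final state: t=21/2, x=343/4, v=0 → d = 343/4
a_max = (49/8−0)/(7/4−0) = 7/2
max v = 49/4 over t∈[7/2,7] → v_max = 49/4
check: 49/4·(7/2+7/2) = 343/4 ✓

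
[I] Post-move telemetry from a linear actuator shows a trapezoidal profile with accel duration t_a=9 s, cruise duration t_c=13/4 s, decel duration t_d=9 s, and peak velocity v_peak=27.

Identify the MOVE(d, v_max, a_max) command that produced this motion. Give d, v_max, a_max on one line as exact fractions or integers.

d=1323/4 v_max=27 a_max=3

a_max = 27/9 = 3
d_a = ½·27·9 = 243/2; d_c = 27·13/4 = 351/4
d = 2·243/2 + 351/4 = 1323/4
t_c = 13/4 > 0 ⇒ limit active, v_max = 27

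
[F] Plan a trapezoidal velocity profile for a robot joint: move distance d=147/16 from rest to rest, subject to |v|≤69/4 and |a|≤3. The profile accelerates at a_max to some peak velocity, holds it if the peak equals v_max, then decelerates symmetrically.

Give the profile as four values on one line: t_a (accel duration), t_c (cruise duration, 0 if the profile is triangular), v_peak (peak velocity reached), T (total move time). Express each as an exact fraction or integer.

vₘ²/aₘ = (69/4)²/3 = 1587/16
147/16 < 1587/16 → triangular
v_peak = √(147/16·3) = √(441/16) = 21/4
t_a = (21/4)/3 = 7/4; t_c = 0
T = 2·7/4 = 7/2

t_a=7/4 t_c=0 v_peak=21/4 T=7/2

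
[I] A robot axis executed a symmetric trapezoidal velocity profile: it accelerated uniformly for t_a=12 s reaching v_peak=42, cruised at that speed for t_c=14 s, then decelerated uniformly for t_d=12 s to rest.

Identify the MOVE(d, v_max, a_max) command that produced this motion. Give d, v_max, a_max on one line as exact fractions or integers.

d=1092 v_max=42 a_max=7/2

a_max = 42/12 = 7/2
d_a = ½·42·12 = 252; d_c = 42·14 = 588
d = 2·252 + 588 = 1092
t_c = 14 > 0 so v_max = 42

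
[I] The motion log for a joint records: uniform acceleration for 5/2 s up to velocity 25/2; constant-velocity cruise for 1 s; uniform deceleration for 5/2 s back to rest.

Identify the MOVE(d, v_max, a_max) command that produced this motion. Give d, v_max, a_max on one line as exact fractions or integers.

a_max = (25/2)/(5/2) = 5
d_a = ½·25/2·5/2 = 125/8; d_c = 25/2·1 = 25/2
d = 2·125/8 + 25/2 = 175/4
t_c = 1 > 0 → v_max = v_peak = 25/2

d=175/4 v_max=25/2 a_max=5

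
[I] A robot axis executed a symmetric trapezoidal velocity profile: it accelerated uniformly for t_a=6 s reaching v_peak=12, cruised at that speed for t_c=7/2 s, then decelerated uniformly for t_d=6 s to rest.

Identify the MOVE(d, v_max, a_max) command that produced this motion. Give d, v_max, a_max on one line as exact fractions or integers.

d=114 v_max=12 a_max=2

a_max = 12/6 = 2
d_a = ½·12·6 = 36; d_c = 12·7/2 = 42
d = 2·36 + 42 = 114
t_c = 7/2 > 0 → v_max = v_peak = 12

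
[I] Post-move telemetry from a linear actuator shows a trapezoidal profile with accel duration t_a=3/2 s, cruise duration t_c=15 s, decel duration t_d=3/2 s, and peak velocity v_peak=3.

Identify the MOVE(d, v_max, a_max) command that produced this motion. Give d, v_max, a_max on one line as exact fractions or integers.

a_max = 3/(3/2) = 2
d_a = ½·3·3/2 = 9/4; d_c = 3·15 = 45
d = 2·9/4 + 45 = 99/2
t_c = 15 > 0 ⇒ limit active, v_max = 3

d=99/2 v_max=3 a_max=2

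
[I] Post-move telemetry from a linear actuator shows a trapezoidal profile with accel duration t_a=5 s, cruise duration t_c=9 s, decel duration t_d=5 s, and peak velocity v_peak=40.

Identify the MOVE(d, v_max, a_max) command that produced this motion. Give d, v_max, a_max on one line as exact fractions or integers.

d=560 v_max=40 a_max=8

a_max = 40/5 = 8
d_a = ½·40·5 = 100; d_c = 40·9 = 360
d = 2·100 + 360 = 560
t_c = 9 > 0 ⇒ limit active, v_max = 40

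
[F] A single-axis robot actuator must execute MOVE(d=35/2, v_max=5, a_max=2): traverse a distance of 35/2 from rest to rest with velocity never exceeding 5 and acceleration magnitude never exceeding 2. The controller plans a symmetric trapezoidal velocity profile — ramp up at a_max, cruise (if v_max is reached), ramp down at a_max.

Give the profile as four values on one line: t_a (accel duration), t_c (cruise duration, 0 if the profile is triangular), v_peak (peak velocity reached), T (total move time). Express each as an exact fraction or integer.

v_max²/a_max = 5²/2 = 25/2
35/2 ≥ 25/2 → trapezoidal
t_a = 5/2; v_peak = 5
d_cruise = 35/2 − 25/2 = 5; t_c = 5/5 = 1
T = 2·5/2 + 1 = 6

t_a=5/2 t_c=1 v_peak=5 T=6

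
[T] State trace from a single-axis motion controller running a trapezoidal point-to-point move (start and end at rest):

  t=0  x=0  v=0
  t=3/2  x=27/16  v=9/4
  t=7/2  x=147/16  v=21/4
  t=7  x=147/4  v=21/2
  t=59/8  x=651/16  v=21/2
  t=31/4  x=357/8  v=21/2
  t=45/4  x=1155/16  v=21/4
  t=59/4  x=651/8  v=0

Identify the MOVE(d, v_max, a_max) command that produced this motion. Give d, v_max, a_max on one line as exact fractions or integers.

d=651/8 v_max=21/2 a_max=3/2

final state: t=59/4, x=651/8, v=0 → d = 651/8
a_max = (9/4−0)/(3/2−0) = 3/2
max v = 21/2 over t∈[7,31/4] → v_max = 21/2
check: 21/2·(7+3/4) = 651/8 ✓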